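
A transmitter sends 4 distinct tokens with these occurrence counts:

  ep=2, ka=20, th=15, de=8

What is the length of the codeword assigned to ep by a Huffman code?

3

Huffman merges, smallest pair first:
ep(2) + de(8) → 10
10 + th(15) → 25
ka(20) + 25 → 45
ep sits 3 levels below the root, so its codeword is 3 bits.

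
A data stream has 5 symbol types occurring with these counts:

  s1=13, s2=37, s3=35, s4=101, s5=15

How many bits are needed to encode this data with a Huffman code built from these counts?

392

Greedily combine the two least-frequent nodes:
s1(13) + s5(15) → 28
28 + s3(35) → 63
s2(37) + 63 → 100
100 + s4(101) → 201
Total encoded bits = sum of merged weights = 28 + 63 + 100 + 201 = 392.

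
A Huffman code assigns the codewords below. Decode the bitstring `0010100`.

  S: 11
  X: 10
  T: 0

TTXXT

Read left to right; each codeword is recognised as soon as it completes (prefix code):
  0→T | 0→T | 10→X | 10→X | 0→T
Decoded message: TTXXT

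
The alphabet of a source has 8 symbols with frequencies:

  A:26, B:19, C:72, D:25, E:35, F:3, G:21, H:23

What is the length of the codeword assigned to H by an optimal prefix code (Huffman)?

3

Huffman merges, smallest pair first:
merge F(3) and B(19): 22
merge G(21) and 22: 43
merge H(23) and D(25): 48
merge A(26) and E(35): 61
merge 43 and 48: 91
merge 61 and C(72): 133
merge 91 and 133: 224
H's leaf is at depth 3, giving a 3-bit codeword.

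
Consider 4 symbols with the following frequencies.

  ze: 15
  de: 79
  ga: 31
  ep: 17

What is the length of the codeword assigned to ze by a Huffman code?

3

Build the tree from the bottom:
ze(15) + ep(17) → 32
ga(31) + 32 → 63
63 + de(79) → 142
ze sits 3 levels below the root, so its codeword is 3 bits.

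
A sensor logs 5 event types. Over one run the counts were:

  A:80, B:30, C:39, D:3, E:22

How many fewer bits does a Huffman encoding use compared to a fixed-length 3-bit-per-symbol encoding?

174

Fixed-length: 3 bits × 174 symbols = 522 bits.
Huffman merges:
combine D(3), E(22) → 25
combine 25, B(30) → 55
combine C(39), 55 → 94
combine A(80), 94 → 174
Huffman total = 25 + 55 + 94 + 174 = 348 bits.
Saving = 522 − 348 = 174 bits.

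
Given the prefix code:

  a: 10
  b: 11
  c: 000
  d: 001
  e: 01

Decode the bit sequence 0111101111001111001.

ebabbdbae

Read left to right; each codeword is recognised as soon as it completes (prefix code):
  01→e | 11→b | 10→a | 11→b | 11→b | 001→d | 11→b | 10→a | 01→e
Decoded message: ebabbdbae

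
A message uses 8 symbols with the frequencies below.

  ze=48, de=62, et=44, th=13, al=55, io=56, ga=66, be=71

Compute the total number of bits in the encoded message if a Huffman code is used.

1231

Merge the two smallest weights repeatedly:
merge th(13) and et(44): 57
merge ze(48) and al(55): 103
merge io(56) and 57: 113
merge de(62) and ga(66): 128
merge be(71) and 103: 174
merge 113 and 128: 241
merge 174 and 241: 415
Total encoded bits = sum of merged weights = 57 + 103 + 113 + 128 + 174 + 241 + 415 = 1231.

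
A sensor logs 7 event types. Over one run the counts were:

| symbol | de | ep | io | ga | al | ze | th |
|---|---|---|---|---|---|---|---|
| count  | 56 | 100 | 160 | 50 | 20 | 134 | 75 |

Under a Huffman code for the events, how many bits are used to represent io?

2

Repeatedly merge the two smallest:
combine al(20), ga(50) → 70
combine de(56), 70 → 126
combine th(75), ep(100) → 175
combine 126, ze(134) → 260
combine io(160), 175 → 335
combine 260, 335 → 595
io sits 2 levels below the root, so its codeword is 2 bits.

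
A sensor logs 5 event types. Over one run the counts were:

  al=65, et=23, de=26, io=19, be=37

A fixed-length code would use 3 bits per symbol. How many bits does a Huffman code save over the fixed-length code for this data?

130

Fixed-length: 3 bits × 170 symbols = 510 bits.
Huffman merges:
combine io(19), et(23) → 42
combine de(26), be(37) → 63
combine 42, 63 → 105
combine al(65), 105 → 170
Huffman total = 42 + 63 + 105 + 170 = 380 bits.
Saving = 510 − 380 = 130 bits.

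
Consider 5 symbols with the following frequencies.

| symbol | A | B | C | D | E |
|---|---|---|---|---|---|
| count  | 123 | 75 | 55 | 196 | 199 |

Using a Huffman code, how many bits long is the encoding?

1426

Greedily combine the two least-frequent nodes:
merge C(55) and B(75): 130
merge A(123) and 130: 253
merge D(196) and E(199): 395
merge 253 and 395: 648
The encoded length is the sum of every internal node's weight: 130 + 253 + 395 + 648 = 1426 bits.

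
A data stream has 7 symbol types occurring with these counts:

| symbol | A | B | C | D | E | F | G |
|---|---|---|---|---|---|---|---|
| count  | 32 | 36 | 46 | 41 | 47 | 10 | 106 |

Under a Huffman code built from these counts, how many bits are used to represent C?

3

Repeatedly merge the two smallest:
combine F(10), A(32) → 42
combine B(36), D(41) → 77
combine 42, C(46) → 88
combine E(47), 77 → 124
combine 88, G(106) → 194
combine 124, 194 → 318
The subtree containing C is merged 3 times, so code length = 3.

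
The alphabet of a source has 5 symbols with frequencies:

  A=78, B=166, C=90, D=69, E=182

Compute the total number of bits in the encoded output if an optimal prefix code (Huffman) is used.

1317

Greedily combine the two least-frequent nodes:
combine D(69), A(78) → 147
combine C(90), 147 → 237
combine B(166), E(182) → 348
combine 237, 348 → 585
The encoded length is the sum of every internal node's weight: 147 + 237 + 348 + 585 = 1317 bits.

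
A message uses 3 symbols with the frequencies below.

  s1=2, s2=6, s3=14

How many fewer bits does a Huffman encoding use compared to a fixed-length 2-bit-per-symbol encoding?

14

Fixed-length: 2 bits × 22 symbols = 44 bits.
Huffman merges:
s1(2) + s2(6) → 8
8 + s3(14) → 22
Huffman total = 8 + 22 = 30 bits.
Saving = 44 − 30 = 14 bits.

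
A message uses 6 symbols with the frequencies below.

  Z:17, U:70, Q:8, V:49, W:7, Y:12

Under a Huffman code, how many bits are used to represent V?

2

Build the tree from the bottom:
W(7) + Q(8) → 15
Y(12) + 15 → 27
Z(17) + 27 → 44
44 + V(49) → 93
U(70) + 93 → 163
V's leaf is at depth 2, giving a 2-bit codeword.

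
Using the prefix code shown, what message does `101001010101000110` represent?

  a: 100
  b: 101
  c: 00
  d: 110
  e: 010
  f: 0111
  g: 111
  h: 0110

bcbeah

Read left to right; each codeword is recognised as soon as it completes (prefix code):
  101→b | 00→c | 101→b | 010→e | 100→a | 0110→h
Decoded message: bcbeah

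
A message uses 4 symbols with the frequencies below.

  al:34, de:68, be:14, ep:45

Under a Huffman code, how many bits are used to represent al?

3

Huffman merges, smallest pair first:
be(14) + al(34) → 48
ep(45) + 48 → 93
de(68) + 93 → 161
al sits 3 levels below the root, so its codeword is 3 bits.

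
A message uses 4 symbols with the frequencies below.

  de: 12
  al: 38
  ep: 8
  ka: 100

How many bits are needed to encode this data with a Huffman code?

Greedily combine the two least-frequent nodes:
ep(8) + de(12) → 20
20 + al(38) → 58
58 + ka(100) → 158
The encoded length is the sum of every internal node's weight: 20 + 58 + 158 = 236 bits.

236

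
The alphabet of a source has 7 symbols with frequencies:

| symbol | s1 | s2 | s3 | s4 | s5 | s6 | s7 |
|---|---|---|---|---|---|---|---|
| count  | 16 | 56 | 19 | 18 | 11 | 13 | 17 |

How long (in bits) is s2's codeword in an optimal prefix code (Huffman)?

2

Repeatedly merge the two smallest:
s5(11) + s6(13) → 24
s1(16) + s7(17) → 33
s4(18) + s3(19) → 37
24 + 33 → 57
37 + s2(56) → 93
57 + 93 → 150
The subtree containing s2 is merged 2 times, so code length = 2.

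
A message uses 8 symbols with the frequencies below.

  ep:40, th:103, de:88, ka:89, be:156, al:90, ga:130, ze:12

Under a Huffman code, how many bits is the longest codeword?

Merge the two lowest-weight nodes at each step:
merge ze(12) and ep(40): 52
merge 52 and de(88): 140
merge ka(89) and al(90): 179
merge th(103) and ga(130): 233
merge 140 and be(156): 296
merge 179 and 233: 412
merge 296 and 412: 708
The rarest symbols sit at the bottom; the longest codeword is 4 bits.

4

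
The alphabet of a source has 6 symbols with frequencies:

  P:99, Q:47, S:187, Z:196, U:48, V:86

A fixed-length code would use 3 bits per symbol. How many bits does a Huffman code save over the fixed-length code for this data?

387

Fixed-length: 3 bits × 663 symbols = 1989 bits.
Huffman merges:
combine Q(47), U(48) → 95
combine V(86), 95 → 181
combine P(99), 181 → 280
combine S(187), Z(196) → 383
combine 280, 383 → 663
Huffman total = 95 + 181 + 280 + 383 + 663 = 1602 bits.
Saving = 1989 − 1602 = 387 bits.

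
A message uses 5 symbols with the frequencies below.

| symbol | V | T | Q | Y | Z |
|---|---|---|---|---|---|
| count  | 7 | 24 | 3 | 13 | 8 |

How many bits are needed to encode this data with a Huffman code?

Build the Huffman tree bottom-up:
merge Q(3) and V(7): 10
merge Z(8) and 10: 18
merge Y(13) and 18: 31
merge T(24) and 31: 55
The encoded length is the sum of every internal node's weight: 10 + 18 + 31 + 55 = 114 bits.

114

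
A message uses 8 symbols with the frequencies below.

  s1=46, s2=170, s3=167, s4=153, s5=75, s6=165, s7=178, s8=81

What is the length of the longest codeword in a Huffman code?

Merge the two lowest-weight nodes at each step:
merge s1(46) and s5(75): 121
merge s8(81) and 121: 202
merge s4(153) and s6(165): 318
merge s3(167) and s2(170): 337
merge s7(178) and 202: 380
merge 318 and 337: 655
merge 380 and 655: 1035
The first pair merged (s1, s5) ends up deepest, at depth 4.

4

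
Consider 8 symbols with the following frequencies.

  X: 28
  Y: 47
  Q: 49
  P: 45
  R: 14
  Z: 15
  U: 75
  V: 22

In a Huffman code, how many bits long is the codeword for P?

Repeatedly merge the two smallest:
merge R(14) and Z(15): 29
merge V(22) and X(28): 50
merge 29 and P(45): 74
merge Y(47) and Q(49): 96
merge 50 and 74: 124
merge U(75) and 96: 171
merge 124 and 171: 295
The subtree containing P is merged 3 times, so code length = 3.

3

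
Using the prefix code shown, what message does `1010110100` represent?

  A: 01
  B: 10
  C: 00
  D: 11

Read left to right; each codeword is recognised as soon as it completes (prefix code):
  10→B | 10→B | 11→D | 01→A | 00→C
Decoded message: BBDAC

BBDAC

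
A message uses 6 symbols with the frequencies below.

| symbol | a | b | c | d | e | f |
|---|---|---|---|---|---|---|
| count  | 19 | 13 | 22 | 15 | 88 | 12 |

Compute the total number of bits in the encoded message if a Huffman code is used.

Greedily combine the two least-frequent nodes:
combine f(12), b(13) → 25
combine d(15), a(19) → 34
combine c(22), 25 → 47
combine 34, 47 → 81
combine 81, e(88) → 169
The encoded length is the sum of every internal node's weight: 25 + 34 + 47 + 81 + 169 = 356 bits.

356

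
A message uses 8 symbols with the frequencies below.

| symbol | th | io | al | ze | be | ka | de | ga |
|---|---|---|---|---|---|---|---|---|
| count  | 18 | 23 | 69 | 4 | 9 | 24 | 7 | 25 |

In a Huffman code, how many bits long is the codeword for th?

Build the tree from the bottom:
merge ze(4) and de(7): 11
merge be(9) and 11: 20
merge th(18) and 20: 38
merge io(23) and ka(24): 47
merge ga(25) and 38: 63
merge 47 and 63: 110
merge al(69) and 110: 179
th sits 4 levels below the root, so its codeword is 4 bits.

4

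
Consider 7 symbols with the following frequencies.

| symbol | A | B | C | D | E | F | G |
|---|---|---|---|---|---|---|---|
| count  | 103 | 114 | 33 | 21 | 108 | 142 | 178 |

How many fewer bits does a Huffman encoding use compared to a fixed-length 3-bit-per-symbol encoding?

Fixed-length: 3 bits × 699 symbols = 2097 bits.
Huffman merges:
D(21) + C(33) → 54
54 + A(103) → 157
E(108) + B(114) → 222
F(142) + 157 → 299
G(178) + 222 → 400
299 + 400 → 699
Huffman total = 54 + 157 + 222 + 299 + 400 + 699 = 1831 bits.
Saving = 2097 − 1831 = 266 bits.

266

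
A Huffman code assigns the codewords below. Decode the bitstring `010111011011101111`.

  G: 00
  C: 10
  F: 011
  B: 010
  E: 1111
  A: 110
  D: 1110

Read left to right; each codeword is recognised as soon as it completes (prefix code):
  010→B | 1110→D | 110→A | 1110→D | 1111→E
Decoded message: BDADE

BDADE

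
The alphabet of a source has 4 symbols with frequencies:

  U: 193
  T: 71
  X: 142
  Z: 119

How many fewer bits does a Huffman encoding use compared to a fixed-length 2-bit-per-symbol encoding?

Fixed-length: 2 bits × 525 symbols = 1050 bits.
Huffman merges:
merge T(71) and Z(119): 190
merge X(142) and 190: 332
merge U(193) and 332: 525
Huffman total = 190 + 332 + 525 = 1047 bits.
Saving = 1050 − 1047 = 3 bits.

3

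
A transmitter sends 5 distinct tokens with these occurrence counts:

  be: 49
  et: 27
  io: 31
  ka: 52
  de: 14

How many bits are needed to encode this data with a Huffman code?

Greedily combine the two least-frequent nodes:
combine de(14), et(27) → 41
combine io(31), 41 → 72
combine be(49), ka(52) → 101
combine 72, 101 → 173
Each symbol's bit-cost is frequency × depth; summing gives 387 bits (equivalently 41 + 72 + 101 + 173).

387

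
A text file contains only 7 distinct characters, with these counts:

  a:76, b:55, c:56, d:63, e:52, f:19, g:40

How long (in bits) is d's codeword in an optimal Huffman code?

Repeatedly merge the two smallest:
f(19) + g(40) → 59
e(52) + b(55) → 107
c(56) + 59 → 115
d(63) + a(76) → 139
107 + 115 → 222
139 + 222 → 361
d sits 2 levels below the root, so its codeword is 2 bits.

2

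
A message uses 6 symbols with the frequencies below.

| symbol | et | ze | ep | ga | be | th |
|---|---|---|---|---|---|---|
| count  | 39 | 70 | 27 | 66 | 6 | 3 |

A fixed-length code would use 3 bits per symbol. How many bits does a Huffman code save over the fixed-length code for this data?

Fixed-length: 3 bits × 211 symbols = 633 bits.
Huffman merges:
th(3) + be(6) → 9
9 + ep(27) → 36
36 + et(39) → 75
ga(66) + ze(70) → 136
75 + 136 → 211
Huffman total = 9 + 36 + 75 + 136 + 211 = 467 bits.
Saving = 633 − 467 = 166 bits.

166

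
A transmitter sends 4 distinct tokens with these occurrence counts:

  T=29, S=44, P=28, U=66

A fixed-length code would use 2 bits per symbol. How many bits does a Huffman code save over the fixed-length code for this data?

9

Fixed-length: 2 bits × 167 symbols = 334 bits.
Huffman merges:
merge P(28) and T(29): 57
merge S(44) and 57: 101
merge U(66) and 101: 167
Huffman total = 57 + 101 + 167 = 325 bits.
Saving = 334 − 325 = 9 bits.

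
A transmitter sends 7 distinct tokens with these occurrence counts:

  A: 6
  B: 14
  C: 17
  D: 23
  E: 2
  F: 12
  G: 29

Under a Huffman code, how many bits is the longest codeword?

Merge the two lowest-weight nodes at each step:
combine E(2), A(6) → 8
combine 8, F(12) → 20
combine B(14), C(17) → 31
combine 20, D(23) → 43
combine G(29), 31 → 60
combine 43, 60 → 103
The rarest symbols sit at the bottom; the longest codeword is 4 bits.

4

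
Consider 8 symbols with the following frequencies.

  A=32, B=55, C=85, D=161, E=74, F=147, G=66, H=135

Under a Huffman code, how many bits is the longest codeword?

4

Merge the two lowest-weight nodes at each step:
combine A(32), B(55) → 87
combine G(66), E(74) → 140
combine C(85), 87 → 172
combine H(135), 140 → 275
combine F(147), D(161) → 308
combine 172, 275 → 447
combine 308, 447 → 755
The rarest symbols sit at the bottom; the longest codeword is 4 bits.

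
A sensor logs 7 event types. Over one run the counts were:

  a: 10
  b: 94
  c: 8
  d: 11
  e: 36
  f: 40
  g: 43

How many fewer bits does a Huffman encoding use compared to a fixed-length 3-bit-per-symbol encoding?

Fixed-length: 3 bits × 242 symbols = 726 bits.
Huffman merges:
combine c(8), a(10) → 18
combine d(11), 18 → 29
combine 29, e(36) → 65
combine f(40), g(43) → 83
combine 65, 83 → 148
combine b(94), 148 → 242
Huffman total = 18 + 29 + 65 + 83 + 148 + 242 = 585 bits.
Saving = 726 − 585 = 141 bits.

141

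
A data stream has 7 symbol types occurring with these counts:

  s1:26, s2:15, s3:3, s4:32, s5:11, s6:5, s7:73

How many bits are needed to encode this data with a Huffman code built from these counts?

376

Merge the two smallest weights repeatedly:
s3(3) + s6(5) → 8
8 + s5(11) → 19
s2(15) + 19 → 34
s1(26) + s4(32) → 58
34 + 58 → 92
s7(73) + 92 → 165
Total encoded bits = sum of merged weights = 8 + 19 + 34 + 58 + 92 + 165 = 376.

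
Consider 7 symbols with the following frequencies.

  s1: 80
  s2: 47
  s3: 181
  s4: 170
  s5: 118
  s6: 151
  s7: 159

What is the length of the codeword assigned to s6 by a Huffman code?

Repeatedly merge the two smallest:
s2(47) + s1(80) → 127
s5(118) + 127 → 245
s6(151) + s7(159) → 310
s4(170) + s3(181) → 351
245 + 310 → 555
351 + 555 → 906
The subtree containing s6 is merged 3 times, so code length = 3.

3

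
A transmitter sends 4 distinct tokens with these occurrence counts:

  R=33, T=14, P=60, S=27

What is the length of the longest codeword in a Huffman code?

Merge the two lowest-weight nodes at each step:
merge T(14) and S(27): 41
merge R(33) and 41: 74
merge P(60) and 74: 134
The first pair merged (T, S) ends up deepest, at depth 3.

3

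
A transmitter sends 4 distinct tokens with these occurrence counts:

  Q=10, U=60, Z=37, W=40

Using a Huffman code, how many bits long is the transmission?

281

Merge the two smallest weights repeatedly:
combine Q(10), Z(37) → 47
combine W(40), 47 → 87
combine U(60), 87 → 147
Total encoded bits = sum of merged weights = 47 + 87 + 147 = 281.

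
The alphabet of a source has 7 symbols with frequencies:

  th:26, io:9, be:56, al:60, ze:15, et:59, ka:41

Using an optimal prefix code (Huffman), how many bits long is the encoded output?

Merge the two smallest weights repeatedly:
io(9) + ze(15) → 24
24 + th(26) → 50
ka(41) + 50 → 91
be(56) + et(59) → 115
al(60) + 91 → 151
115 + 151 → 266
The encoded length is the sum of every internal node's weight: 24 + 50 + 91 + 115 + 151 + 266 = 697 bits.

697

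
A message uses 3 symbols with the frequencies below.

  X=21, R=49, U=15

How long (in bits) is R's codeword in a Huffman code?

Huffman merges, smallest pair first:
combine U(15), X(21) → 36
combine 36, R(49) → 85
R is a child of the root — depth 1, so its codeword is a single bit.

1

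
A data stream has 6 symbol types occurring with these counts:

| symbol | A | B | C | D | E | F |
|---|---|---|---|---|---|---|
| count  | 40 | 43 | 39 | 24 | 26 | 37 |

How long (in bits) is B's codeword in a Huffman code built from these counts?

Repeatedly merge the two smallest:
combine D(24), E(26) → 50
combine F(37), C(39) → 76
combine A(40), B(43) → 83
combine 50, 76 → 126
combine 83, 126 → 209
The subtree containing B is merged 2 times, so code length = 2.

2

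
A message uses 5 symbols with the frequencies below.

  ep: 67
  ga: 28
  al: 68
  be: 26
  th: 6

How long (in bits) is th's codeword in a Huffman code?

Huffman merges, smallest pair first:
merge th(6) and be(26): 32
merge ga(28) and 32: 60
merge 60 and ep(67): 127
merge al(68) and 127: 195
th's leaf is at depth 4, giving a 4-bit codeword.

4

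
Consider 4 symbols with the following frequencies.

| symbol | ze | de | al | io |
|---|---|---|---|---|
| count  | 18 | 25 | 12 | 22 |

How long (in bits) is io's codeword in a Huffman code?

2

Huffman merges, smallest pair first:
merge al(12) and ze(18): 30
merge io(22) and de(25): 47
merge 30 and 47: 77
The subtree containing io is merged 2 times, so code length = 2.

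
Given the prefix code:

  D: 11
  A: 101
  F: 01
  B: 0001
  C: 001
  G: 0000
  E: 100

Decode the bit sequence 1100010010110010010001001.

DBCFEEEFC

Read left to right; each codeword is recognised as soon as it completes (prefix code):
  11→D | 0001→B | 001→C | 01→F | 100→E | 100→E | 100→E | 01→F | 001→C
Decoded message: DBCFEEEFC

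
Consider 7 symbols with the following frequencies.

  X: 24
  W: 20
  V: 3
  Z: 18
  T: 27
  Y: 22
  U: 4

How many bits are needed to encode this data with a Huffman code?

310

Build the Huffman tree bottom-up:
merge V(3) and U(4): 7
merge 7 and Z(18): 25
merge W(20) and Y(22): 42
merge X(24) and 25: 49
merge T(27) and 42: 69
merge 49 and 69: 118
The encoded length is the sum of every internal node's weight: 7 + 25 + 42 + 49 + 69 + 118 = 310 bits.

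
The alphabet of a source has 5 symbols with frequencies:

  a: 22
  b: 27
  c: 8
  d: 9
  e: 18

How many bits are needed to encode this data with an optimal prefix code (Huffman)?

185

Merge the two smallest weights repeatedly:
merge c(8) and d(9): 17
merge 17 and e(18): 35
merge a(22) and b(27): 49
merge 35 and 49: 84
Each symbol's bit-cost is frequency × depth; summing gives 185 bits (equivalently 17 + 35 + 49 + 84).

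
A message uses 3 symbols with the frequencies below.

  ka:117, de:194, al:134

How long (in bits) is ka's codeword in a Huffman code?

2

Huffman merges, smallest pair first:
merge ka(117) and al(134): 251
merge de(194) and 251: 445
The subtree containing ka is merged 2 times, so code length = 2.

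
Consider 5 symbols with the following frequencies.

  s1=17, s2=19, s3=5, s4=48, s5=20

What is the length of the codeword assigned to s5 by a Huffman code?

3

Repeatedly merge the two smallest:
merge s3(5) and s1(17): 22
merge s2(19) and s5(20): 39
merge 22 and 39: 61
merge s4(48) and 61: 109
The subtree containing s5 is merged 3 times, so code length = 3.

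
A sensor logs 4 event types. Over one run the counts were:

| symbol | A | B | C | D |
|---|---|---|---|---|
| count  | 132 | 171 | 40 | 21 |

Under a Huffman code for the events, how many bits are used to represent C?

Repeatedly merge the two smallest:
merge D(21) and C(40): 61
merge 61 and A(132): 193
merge B(171) and 193: 364
C sits 3 levels below the root, so its codeword is 3 bits.

3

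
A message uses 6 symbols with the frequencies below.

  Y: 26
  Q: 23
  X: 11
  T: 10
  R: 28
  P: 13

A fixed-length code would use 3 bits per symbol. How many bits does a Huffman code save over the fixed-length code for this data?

Fixed-length: 3 bits × 111 symbols = 333 bits.
Huffman merges:
merge T(10) and X(11): 21
merge P(13) and 21: 34
merge Q(23) and Y(26): 49
merge R(28) and 34: 62
merge 49 and 62: 111
Huffman total = 21 + 34 + 49 + 62 + 111 = 277 bits.
Saving = 333 − 277 = 56 bits.

56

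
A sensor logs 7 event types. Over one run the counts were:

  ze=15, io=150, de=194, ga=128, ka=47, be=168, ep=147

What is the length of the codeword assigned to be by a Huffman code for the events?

2

Repeatedly merge the two smallest:
ze(15) + ka(47) → 62
62 + ga(128) → 190
ep(147) + io(150) → 297
be(168) + 190 → 358
de(194) + 297 → 491
358 + 491 → 849
be sits 2 levels below the root, so its codeword is 2 bits.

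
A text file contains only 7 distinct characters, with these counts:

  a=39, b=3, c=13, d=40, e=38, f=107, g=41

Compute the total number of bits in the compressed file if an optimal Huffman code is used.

Build the Huffman tree bottom-up:
combine b(3), c(13) → 16
combine 16, e(38) → 54
combine a(39), d(40) → 79
combine g(41), 54 → 95
combine 79, 95 → 174
combine f(107), 174 → 281
The encoded length is the sum of every internal node's weight: 16 + 54 + 79 + 95 + 174 + 281 = 699 bits.

699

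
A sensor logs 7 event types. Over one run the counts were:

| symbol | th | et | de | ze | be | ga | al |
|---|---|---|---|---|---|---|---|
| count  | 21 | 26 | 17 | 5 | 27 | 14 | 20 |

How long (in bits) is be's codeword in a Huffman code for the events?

Huffman merges, smallest pair first:
combine ze(5), ga(14) → 19
combine de(17), 19 → 36
combine al(20), th(21) → 41
combine et(26), be(27) → 53
combine 36, 41 → 77
combine 53, 77 → 130
be's leaf is at depth 2, giving a 2-bit codeword.

2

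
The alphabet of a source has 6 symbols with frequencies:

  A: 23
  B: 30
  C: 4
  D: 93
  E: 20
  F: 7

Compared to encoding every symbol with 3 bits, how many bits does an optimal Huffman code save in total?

175

Fixed-length: 3 bits × 177 symbols = 531 bits.
Huffman merges:
combine C(4), F(7) → 11
combine 11, E(20) → 31
combine A(23), B(30) → 53
combine 31, 53 → 84
combine 84, D(93) → 177
Huffman total = 11 + 31 + 53 + 84 + 177 = 356 bits.
Saving = 531 − 356 = 175 bits.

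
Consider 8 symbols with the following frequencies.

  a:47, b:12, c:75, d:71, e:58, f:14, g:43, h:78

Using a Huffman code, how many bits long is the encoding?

Greedily combine the two least-frequent nodes:
b(12) + f(14) → 26
26 + g(43) → 69
a(47) + e(58) → 105
69 + d(71) → 140
c(75) + h(78) → 153
105 + 140 → 245
153 + 245 → 398
Each symbol's bit-cost is frequency × depth; summing gives 1136 bits (equivalently 26 + 69 + 105 + 140 + 153 + 245 + 398).

1136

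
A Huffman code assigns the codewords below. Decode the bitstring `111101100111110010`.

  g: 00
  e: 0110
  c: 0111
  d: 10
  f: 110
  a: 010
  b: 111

Read left to right; each codeword is recognised as soon as it completes (prefix code):
  111→b | 10→d | 110→f | 0111→c | 110→f | 010→a
Decoded message: bdfcfa

bdfcfa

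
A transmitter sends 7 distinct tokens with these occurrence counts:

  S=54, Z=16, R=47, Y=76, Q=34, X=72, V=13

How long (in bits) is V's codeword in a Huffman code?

Repeatedly merge the two smallest:
merge V(13) and Z(16): 29
merge 29 and Q(34): 63
merge R(47) and S(54): 101
merge 63 and X(72): 135
merge Y(76) and 101: 177
merge 135 and 177: 312
V's leaf is at depth 4, giving a 4-bit codeword.

4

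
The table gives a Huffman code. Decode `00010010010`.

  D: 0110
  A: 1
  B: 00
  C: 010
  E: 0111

BCCC

Read left to right; each codeword is recognised as soon as it completes (prefix code):
  00→B | 010→C | 010→C | 010→C
Decoded message: BCCC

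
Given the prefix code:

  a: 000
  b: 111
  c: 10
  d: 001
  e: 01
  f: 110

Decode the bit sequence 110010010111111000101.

fedebfde

Read left to right; each codeword is recognised as soon as it completes (prefix code):
  110→f | 01→e | 001→d | 01→e | 111→b | 110→f | 001→d | 01→e
Decoded message: fedebfde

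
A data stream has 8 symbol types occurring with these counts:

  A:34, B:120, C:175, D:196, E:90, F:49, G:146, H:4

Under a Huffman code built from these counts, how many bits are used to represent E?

3

Huffman merges, smallest pair first:
H(4) + A(34) → 38
38 + F(49) → 87
87 + E(90) → 177
B(120) + G(146) → 266
C(175) + 177 → 352
D(196) + 266 → 462
352 + 462 → 814
E sits 3 levels below the root, so its codeword is 3 bits.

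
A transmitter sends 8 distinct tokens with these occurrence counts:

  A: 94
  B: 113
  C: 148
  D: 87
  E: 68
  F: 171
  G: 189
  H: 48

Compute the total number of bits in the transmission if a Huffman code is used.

2681

Merge the two smallest weights repeatedly:
merge H(48) and E(68): 116
merge D(87) and A(94): 181
merge B(113) and 116: 229
merge C(148) and F(171): 319
merge 181 and G(189): 370
merge 229 and 319: 548
merge 370 and 548: 918
Total encoded bits = sum of merged weights = 116 + 181 + 229 + 319 + 370 + 548 + 918 = 2681.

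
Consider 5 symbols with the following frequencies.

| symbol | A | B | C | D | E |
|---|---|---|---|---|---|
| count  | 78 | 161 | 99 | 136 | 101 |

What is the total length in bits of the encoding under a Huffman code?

1327

Merge the two smallest weights repeatedly:
A(78) + C(99) → 177
E(101) + D(136) → 237
B(161) + 177 → 338
237 + 338 → 575
The encoded length is the sum of every internal node's weight: 177 + 237 + 338 + 575 = 1327 bits.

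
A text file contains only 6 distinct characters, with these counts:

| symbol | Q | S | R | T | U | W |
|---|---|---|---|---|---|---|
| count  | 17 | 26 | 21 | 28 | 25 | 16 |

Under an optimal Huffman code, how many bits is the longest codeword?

3

Merge the two lowest-weight nodes at each step:
combine W(16), Q(17) → 33
combine R(21), U(25) → 46
combine S(26), T(28) → 54
combine 33, 46 → 79
combine 54, 79 → 133
Maximum depth reached is 3.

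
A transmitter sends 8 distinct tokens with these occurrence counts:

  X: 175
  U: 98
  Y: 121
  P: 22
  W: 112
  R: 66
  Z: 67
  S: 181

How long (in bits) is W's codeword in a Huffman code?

3

Build the tree from the bottom:
merge P(22) and R(66): 88
merge Z(67) and 88: 155
merge U(98) and W(112): 210
merge Y(121) and 155: 276
merge X(175) and S(181): 356
merge 210 and 276: 486
merge 356 and 486: 842
The subtree containing W is merged 3 times, so code length = 3.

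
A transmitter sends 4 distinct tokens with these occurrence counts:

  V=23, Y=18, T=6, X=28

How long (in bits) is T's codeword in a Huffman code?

Build the tree from the bottom:
merge T(6) and Y(18): 24
merge V(23) and 24: 47
merge X(28) and 47: 75
The subtree containing T is merged 3 times, so code length = 3.

3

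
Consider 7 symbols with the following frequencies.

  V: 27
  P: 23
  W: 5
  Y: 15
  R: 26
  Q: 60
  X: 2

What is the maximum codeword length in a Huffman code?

Merge the two lowest-weight nodes at each step:
merge X(2) and W(5): 7
merge 7 and Y(15): 22
merge 22 and P(23): 45
merge R(26) and V(27): 53
merge 45 and 53: 98
merge Q(60) and 98: 158
The first pair merged (X, W) ends up deepest, at depth 5.

5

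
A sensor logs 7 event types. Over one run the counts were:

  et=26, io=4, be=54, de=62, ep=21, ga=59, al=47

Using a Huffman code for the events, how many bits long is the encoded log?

Merge the two smallest weights repeatedly:
io(4) + ep(21) → 25
25 + et(26) → 51
al(47) + 51 → 98
be(54) + ga(59) → 113
de(62) + 98 → 160
113 + 160 → 273
The encoded length is the sum of every internal node's weight: 25 + 51 + 98 + 113 + 160 + 273 = 720 bits.

720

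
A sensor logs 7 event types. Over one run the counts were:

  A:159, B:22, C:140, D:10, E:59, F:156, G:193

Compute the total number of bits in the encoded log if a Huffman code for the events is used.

Build the Huffman tree bottom-up:
D(10) + B(22) → 32
32 + E(59) → 91
91 + C(140) → 231
F(156) + A(159) → 315
G(193) + 231 → 424
315 + 424 → 739
Total encoded bits = sum of merged weights = 32 + 91 + 231 + 315 + 424 + 739 = 1832.

1832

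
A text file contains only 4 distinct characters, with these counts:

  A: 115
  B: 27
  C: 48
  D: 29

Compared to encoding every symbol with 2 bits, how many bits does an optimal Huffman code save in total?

Fixed-length: 2 bits × 219 symbols = 438 bits.
Huffman merges:
B(27) + D(29) → 56
C(48) + 56 → 104
104 + A(115) → 219
Huffman total = 56 + 104 + 219 = 379 bits.
Saving = 438 − 379 = 59 bits.

59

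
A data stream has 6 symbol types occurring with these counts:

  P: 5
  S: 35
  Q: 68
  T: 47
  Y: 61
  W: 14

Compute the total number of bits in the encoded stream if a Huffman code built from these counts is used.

Greedily combine the two least-frequent nodes:
combine P(5), W(14) → 19
combine 19, S(35) → 54
combine T(47), 54 → 101
combine Y(61), Q(68) → 129
combine 101, 129 → 230
Each symbol's bit-cost is frequency × depth; summing gives 533 bits (equivalently 19 + 54 + 101 + 129 + 230).

533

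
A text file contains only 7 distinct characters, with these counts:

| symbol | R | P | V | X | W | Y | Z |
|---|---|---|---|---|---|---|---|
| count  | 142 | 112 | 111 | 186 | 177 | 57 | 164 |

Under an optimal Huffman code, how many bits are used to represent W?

2

Repeatedly merge the two smallest:
Y(57) + V(111) → 168
P(112) + R(142) → 254
Z(164) + 168 → 332
W(177) + X(186) → 363
254 + 332 → 586
363 + 586 → 949
The subtree containing W is merged 2 times, so code length = 2.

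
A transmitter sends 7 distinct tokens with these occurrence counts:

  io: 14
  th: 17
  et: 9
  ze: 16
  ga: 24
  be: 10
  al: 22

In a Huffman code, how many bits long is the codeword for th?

3

Build the tree from the bottom:
et(9) + be(10) → 19
io(14) + ze(16) → 30
th(17) + 19 → 36
al(22) + ga(24) → 46
30 + 36 → 66
46 + 66 → 112
th sits 3 levels below the root, so its codeword is 3 bits.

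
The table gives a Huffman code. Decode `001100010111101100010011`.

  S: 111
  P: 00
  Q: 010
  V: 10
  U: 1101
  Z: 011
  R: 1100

Read left to right; each codeword is recognised as soon as it completes (prefix code):
  00→P | 1100→R | 010→Q | 111→S | 10→V | 1100→R | 010→Q | 011→Z
Decoded message: PRQSVRQZ

PRQSVRQZ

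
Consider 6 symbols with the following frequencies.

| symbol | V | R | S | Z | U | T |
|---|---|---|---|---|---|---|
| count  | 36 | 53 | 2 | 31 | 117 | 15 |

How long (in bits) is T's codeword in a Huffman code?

5

Huffman merges, smallest pair first:
combine S(2), T(15) → 17
combine 17, Z(31) → 48
combine V(36), 48 → 84
combine R(53), 84 → 137
combine U(117), 137 → 254
The subtree containing T is merged 5 times, so code length = 5.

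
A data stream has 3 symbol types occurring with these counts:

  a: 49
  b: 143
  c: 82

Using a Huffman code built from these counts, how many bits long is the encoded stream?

Build the Huffman tree bottom-up:
a(49) + c(82) → 131
131 + b(143) → 274
Each symbol's bit-cost is frequency × depth; summing gives 405 bits (equivalently 131 + 274).

405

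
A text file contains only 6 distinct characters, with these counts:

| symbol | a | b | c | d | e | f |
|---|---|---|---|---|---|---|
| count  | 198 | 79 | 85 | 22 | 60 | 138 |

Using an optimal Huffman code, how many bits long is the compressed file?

1407

Greedily combine the two least-frequent nodes:
combine d(22), e(60) → 82
combine b(79), 82 → 161
combine c(85), f(138) → 223
combine 161, a(198) → 359
combine 223, 359 → 582
Total encoded bits = sum of merged weights = 82 + 161 + 223 + 359 + 582 = 1407.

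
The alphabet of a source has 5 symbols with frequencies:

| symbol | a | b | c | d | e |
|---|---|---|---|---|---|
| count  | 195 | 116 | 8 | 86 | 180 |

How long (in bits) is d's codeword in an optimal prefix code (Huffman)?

3

Repeatedly merge the two smallest:
combine c(8), d(86) → 94
combine 94, b(116) → 210
combine e(180), a(195) → 375
combine 210, 375 → 585
d's leaf is at depth 3, giving a 3-bit codeword.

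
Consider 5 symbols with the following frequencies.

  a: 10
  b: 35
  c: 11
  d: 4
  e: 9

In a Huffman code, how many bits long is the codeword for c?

3

Huffman merges, smallest pair first:
d(4) + e(9) → 13
a(10) + c(11) → 21
13 + 21 → 34
34 + b(35) → 69
The subtree containing c is merged 3 times, so code length = 3.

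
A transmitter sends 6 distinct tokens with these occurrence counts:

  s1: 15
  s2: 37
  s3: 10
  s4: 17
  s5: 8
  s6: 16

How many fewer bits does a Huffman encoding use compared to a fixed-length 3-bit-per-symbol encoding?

56

Fixed-length: 3 bits × 103 symbols = 309 bits.
Huffman merges:
s5(8) + s3(10) → 18
s1(15) + s6(16) → 31
s4(17) + 18 → 35
31 + 35 → 66
s2(37) + 66 → 103
Huffman total = 18 + 31 + 35 + 66 + 103 = 253 bits.
Saving = 309 − 253 = 56 bits.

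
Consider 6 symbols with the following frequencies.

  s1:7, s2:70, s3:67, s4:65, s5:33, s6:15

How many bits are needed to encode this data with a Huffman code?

591

Greedily combine the two least-frequent nodes:
merge s1(7) and s6(15): 22
merge 22 and s5(33): 55
merge 55 and s4(65): 120
merge s3(67) and s2(70): 137
merge 120 and 137: 257
Total encoded bits = sum of merged weights = 22 + 55 + 120 + 137 + 257 = 591.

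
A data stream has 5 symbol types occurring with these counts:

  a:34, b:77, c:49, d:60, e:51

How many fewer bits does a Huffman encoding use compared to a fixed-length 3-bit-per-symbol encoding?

Fixed-length: 3 bits × 271 symbols = 813 bits.
Huffman merges:
merge a(34) and c(49): 83
merge e(51) and d(60): 111
merge b(77) and 83: 160
merge 111 and 160: 271
Huffman total = 83 + 111 + 160 + 271 = 625 bits.
Saving = 813 − 625 = 188 bits.

188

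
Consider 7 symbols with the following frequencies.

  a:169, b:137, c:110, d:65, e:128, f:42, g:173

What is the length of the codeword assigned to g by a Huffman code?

Build the tree from the bottom:
combine f(42), d(65) → 107
combine 107, c(110) → 217
combine e(128), b(137) → 265
combine a(169), g(173) → 342
combine 217, 265 → 482
combine 342, 482 → 824
g sits 2 levels below the root, so its codeword is 2 bits.

2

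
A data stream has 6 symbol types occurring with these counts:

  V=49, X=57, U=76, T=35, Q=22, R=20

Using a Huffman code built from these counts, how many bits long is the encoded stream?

637

Merge the two smallest weights repeatedly:
R(20) + Q(22) → 42
T(35) + 42 → 77
V(49) + X(57) → 106
U(76) + 77 → 153
106 + 153 → 259
The encoded length is the sum of every internal node's weight: 42 + 77 + 106 + 153 + 259 = 637 bits.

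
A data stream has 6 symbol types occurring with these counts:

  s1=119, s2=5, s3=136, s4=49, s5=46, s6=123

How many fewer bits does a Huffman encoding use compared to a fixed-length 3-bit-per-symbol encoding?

Fixed-length: 3 bits × 478 symbols = 1434 bits.
Huffman merges:
s2(5) + s5(46) → 51
s4(49) + 51 → 100
100 + s1(119) → 219
s6(123) + s3(136) → 259
219 + 259 → 478
Huffman total = 51 + 100 + 219 + 259 + 478 = 1107 bits.
Saving = 1434 − 1107 = 327 bits.

327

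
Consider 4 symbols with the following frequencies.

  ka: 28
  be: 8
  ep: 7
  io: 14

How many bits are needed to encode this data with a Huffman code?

101

Greedily combine the two least-frequent nodes:
ep(7) + be(8) → 15
io(14) + 15 → 29
ka(28) + 29 → 57
The encoded length is the sum of every internal node's weight: 15 + 29 + 57 = 101 bits.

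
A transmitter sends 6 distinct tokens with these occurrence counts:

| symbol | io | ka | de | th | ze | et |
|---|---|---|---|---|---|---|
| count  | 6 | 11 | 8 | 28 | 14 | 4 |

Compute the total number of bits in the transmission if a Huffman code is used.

167

Greedily combine the two least-frequent nodes:
merge et(4) and io(6): 10
merge de(8) and 10: 18
merge ka(11) and ze(14): 25
merge 18 and 25: 43
merge th(28) and 43: 71
Each symbol's bit-cost is frequency × depth; summing gives 167 bits (equivalently 10 + 18 + 25 + 43 + 71).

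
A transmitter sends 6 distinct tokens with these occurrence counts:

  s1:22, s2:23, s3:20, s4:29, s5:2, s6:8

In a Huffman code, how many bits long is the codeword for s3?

Build the tree from the bottom:
merge s5(2) and s6(8): 10
merge 10 and s3(20): 30
merge s1(22) and s2(23): 45
merge s4(29) and 30: 59
merge 45 and 59: 104
The subtree containing s3 is merged 3 times, so code length = 3.

3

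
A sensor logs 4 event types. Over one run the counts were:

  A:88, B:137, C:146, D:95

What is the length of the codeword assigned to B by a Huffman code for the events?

Build the tree from the bottom:
merge A(88) and D(95): 183
merge B(137) and C(146): 283
merge 183 and 283: 466
The subtree containing B is merged 2 times, so code length = 2.

2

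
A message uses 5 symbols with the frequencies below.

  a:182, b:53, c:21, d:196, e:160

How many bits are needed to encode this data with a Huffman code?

Greedily combine the two least-frequent nodes:
combine c(21), b(53) → 74
combine 74, e(160) → 234
combine a(182), d(196) → 378
combine 234, 378 → 612
Total encoded bits = sum of merged weights = 74 + 234 + 378 + 612 = 1298.

1298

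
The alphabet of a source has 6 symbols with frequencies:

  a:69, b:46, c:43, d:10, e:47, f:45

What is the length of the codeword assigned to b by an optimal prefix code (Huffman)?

3

Huffman merges, smallest pair first:
merge d(10) and c(43): 53
merge f(45) and b(46): 91
merge e(47) and 53: 100
merge a(69) and 91: 160
merge 100 and 160: 260
The subtree containing b is merged 3 times, so code length = 3.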